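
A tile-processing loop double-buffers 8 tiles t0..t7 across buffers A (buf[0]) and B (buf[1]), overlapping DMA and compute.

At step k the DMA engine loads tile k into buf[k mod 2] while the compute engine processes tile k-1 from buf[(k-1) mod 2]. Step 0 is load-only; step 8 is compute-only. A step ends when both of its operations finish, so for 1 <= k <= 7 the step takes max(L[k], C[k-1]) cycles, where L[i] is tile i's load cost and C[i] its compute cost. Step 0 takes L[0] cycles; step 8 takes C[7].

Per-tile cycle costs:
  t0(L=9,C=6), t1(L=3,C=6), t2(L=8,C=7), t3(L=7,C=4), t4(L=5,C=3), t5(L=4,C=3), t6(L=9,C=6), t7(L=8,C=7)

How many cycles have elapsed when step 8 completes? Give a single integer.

end_cycle[8] = 63

step 0: L[0]=9 → dur=9, Σ=9 | A=load:t0 B=idle [load-only]
step 1: L[1]=3 C[0]=6 → dur=6, Σ=15 | A=compute:t0 B=load:t1 [compute-bound]
step 2: L[2]=8 C[1]=6 → dur=8, Σ=23 | A=load:t2 B=compute:t1 [load-bound]
step 3: L[3]=7 C[2]=7 → dur=7, Σ=30 | A=compute:t2 B=load:t3 [tied]
step 4: L[4]=5 C[3]=4 → dur=5, Σ=35 | A=load:t4 B=compute:t3 [load-bound]
step 5: L[5]=4 C[4]=3 → dur=4, Σ=39 | A=compute:t4 B=load:t5 [load-bound]
step 6: L[6]=9 C[5]=3 → dur=9, Σ=48 | A=load:t6 B=compute:t5 [load-bound]
step 7: L[7]=8 C[6]=6 → dur=8, Σ=56 | A=compute:t6 B=load:t7 [load-bound]
step 8: C[7]=7 → dur=7, Σ=63 | A=idle B=compute:t7 [compute-only]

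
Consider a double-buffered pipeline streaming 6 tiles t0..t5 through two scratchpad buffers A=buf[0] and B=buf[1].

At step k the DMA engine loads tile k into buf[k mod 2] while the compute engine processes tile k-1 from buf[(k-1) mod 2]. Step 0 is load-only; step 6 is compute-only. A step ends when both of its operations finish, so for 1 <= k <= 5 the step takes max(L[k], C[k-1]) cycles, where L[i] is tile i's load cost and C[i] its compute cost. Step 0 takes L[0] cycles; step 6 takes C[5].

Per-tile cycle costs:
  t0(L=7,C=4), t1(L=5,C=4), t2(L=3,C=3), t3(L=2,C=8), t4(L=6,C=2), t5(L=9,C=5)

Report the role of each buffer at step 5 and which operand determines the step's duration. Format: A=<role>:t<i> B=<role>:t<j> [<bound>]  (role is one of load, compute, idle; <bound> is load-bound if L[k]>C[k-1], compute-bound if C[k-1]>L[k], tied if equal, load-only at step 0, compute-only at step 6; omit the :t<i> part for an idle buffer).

k=0 load=t0/7c comp=- wait=7 total=7
k=1 load=t1/5c comp=t0/4c wait=5 total=12
k=2 load=t2/3c comp=t1/4c wait=4 total=16
k=3 load=t3/2c comp=t2/3c wait=3 total=19
k=4 load=t4/6c comp=t3/8c wait=8 total=27
k=5 load=t5/9c comp=t4/2c wait=9 total=36
k=6 load=- comp=t5/5c wait=5 total=41

step 5: A=compute:t4 B=load:t5 [load-bound]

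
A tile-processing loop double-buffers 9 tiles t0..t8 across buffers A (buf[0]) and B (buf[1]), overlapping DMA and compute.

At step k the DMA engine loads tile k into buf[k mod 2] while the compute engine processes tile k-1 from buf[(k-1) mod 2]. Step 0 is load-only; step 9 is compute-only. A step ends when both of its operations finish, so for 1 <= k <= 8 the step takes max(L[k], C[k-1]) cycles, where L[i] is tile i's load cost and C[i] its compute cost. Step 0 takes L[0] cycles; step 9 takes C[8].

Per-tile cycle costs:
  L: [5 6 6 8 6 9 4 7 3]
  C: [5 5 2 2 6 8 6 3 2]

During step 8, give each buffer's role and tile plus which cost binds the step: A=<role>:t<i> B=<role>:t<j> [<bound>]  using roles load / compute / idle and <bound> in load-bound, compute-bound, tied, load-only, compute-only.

step 8: A=load:t8 B=compute:t7 [tied]

  0. 5=5c; end=5; A:t0 B:-
  1. max(6,5)=6c; end=11; A:t0 B:t1
  2. max(6,5)=6c; end=17; A:t2 B:t1
  3. max(8,2)=8c; end=25; A:t2 B:t3
  4. max(6,2)=6c; end=31; A:t4 B:t3
  5. max(9,6)=9c; end=40; A:t4 B:t5
  6. max(4,8)=8c; end=48; A:t6 B:t5
  7. max(7,6)=7c; end=55; A:t6 B:t7
  8. max(3,3)=3c; end=58; A:t8 B:t7
  9. 2=2c; end=60; A:t8 B:t7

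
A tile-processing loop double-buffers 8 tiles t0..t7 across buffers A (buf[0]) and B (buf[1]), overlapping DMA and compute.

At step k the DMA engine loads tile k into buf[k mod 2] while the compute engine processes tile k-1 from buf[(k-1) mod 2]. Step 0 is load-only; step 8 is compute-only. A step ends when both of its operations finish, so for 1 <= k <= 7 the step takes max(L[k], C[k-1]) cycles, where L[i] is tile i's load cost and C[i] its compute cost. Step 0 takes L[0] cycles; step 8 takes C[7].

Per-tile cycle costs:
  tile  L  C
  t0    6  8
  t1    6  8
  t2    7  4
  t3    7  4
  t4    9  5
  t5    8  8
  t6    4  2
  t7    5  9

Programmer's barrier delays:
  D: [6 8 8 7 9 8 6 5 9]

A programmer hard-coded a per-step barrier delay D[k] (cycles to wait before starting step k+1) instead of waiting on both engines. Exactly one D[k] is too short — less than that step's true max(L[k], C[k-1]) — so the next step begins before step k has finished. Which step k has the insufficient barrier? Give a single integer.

step 0: need L[0]=6 = 6; D[0]=6 ok
step 1: need max(L[1]=6,C[0]=8) = 8; D[1]=8 ok
step 2: need max(L[2]=7,C[1]=8) = 8; D[2]=8 ok
step 3: need max(L[3]=7,C[2]=4) = 7; D[3]=7 ok
step 4: need max(L[4]=9,C[3]=4) = 9; D[4]=9 ok
step 5: need max(L[5]=8,C[4]=5) = 8; D[5]=8 ok
step 6: need max(L[6]=4,C[5]=8) = 8; D[6]=6 SHORT
step 7: need max(L[7]=5,C[6]=2) = 5; D[7]=5 ok
step 8: need C[7]=9 = 9; D[8]=9 ok

hazard at step 6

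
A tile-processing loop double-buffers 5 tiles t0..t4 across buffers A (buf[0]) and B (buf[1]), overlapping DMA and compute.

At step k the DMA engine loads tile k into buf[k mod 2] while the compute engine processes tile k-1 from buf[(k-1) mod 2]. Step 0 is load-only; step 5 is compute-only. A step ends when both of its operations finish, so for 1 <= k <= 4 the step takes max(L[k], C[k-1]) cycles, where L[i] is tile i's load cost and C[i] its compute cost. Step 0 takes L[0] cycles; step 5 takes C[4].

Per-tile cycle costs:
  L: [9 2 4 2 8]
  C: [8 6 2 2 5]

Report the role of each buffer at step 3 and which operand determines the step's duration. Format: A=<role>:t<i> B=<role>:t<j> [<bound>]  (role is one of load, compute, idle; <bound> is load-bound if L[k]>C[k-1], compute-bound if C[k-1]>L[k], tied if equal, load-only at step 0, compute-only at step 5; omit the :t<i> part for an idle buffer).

k=0 load=t0/9c comp=- wait=9 total=9
k=1 load=t1/2c comp=t0/8c wait=8 total=17
k=2 load=t2/4c comp=t1/6c wait=6 total=23
k=3 load=t3/2c comp=t2/2c wait=2 total=25
k=4 load=t4/8c comp=t3/2c wait=8 total=33
k=5 load=- comp=t4/5c wait=5 total=38

step 3: A=compute:t2 B=load:t3 [tied]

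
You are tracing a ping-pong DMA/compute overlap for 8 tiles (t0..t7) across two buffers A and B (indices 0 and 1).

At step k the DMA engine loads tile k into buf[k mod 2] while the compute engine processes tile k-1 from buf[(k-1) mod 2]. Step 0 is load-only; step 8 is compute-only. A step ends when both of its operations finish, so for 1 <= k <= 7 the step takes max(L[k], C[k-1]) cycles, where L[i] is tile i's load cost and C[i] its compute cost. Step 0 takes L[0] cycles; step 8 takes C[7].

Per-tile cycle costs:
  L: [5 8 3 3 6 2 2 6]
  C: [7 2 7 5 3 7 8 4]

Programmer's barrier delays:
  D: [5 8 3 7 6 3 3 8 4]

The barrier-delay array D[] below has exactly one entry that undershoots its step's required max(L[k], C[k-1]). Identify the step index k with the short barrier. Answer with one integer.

hazard at step 6

k=0 barrier L[0]=5→5c, D[0]=5 ok
k=1 barrier max(L[1]=8,C[0]=7)→8c, D[1]=8 ok
k=2 barrier max(L[2]=3,C[1]=2)→3c, D[2]=3 ok
k=3 barrier max(L[3]=3,C[2]=7)→7c, D[3]=7 ok
k=4 barrier max(L[4]=6,C[3]=5)→6c, D[4]=6 ok
k=5 barrier max(L[5]=2,C[4]=3)→3c, D[5]=3 ok
k=6 barrier max(L[6]=2,C[5]=7)→7c, D[6]=3 SHORT
k=7 barrier max(L[7]=6,C[6]=8)→8c, D[7]=8 ok
k=8 barrier C[7]=4→4c, D[8]=4 ok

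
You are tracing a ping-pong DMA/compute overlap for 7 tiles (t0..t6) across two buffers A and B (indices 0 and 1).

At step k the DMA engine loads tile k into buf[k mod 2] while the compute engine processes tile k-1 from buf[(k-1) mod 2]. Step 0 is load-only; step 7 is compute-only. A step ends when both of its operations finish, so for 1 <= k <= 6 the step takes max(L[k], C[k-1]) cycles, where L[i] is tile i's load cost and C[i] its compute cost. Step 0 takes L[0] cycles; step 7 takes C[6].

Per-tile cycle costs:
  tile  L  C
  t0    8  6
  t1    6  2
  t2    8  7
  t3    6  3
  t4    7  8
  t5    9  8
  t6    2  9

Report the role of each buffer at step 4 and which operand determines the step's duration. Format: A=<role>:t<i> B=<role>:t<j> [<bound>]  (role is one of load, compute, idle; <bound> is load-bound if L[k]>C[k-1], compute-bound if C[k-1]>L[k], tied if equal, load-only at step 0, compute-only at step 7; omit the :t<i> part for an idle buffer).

  0. 8=8c; end=8; A:t0 B:-
  1. max(6,6)=6c; end=14; A:t0 B:t1
  2. max(8,2)=8c; end=22; A:t2 B:t1
  3. max(6,7)=7c; end=29; A:t2 B:t3
  4. max(7,3)=7c; end=36; A:t4 B:t3
  5. max(9,8)=9c; end=45; A:t4 B:t5
  6. max(2,8)=8c; end=53; A:t6 B:t5
  7. 9=9c; end=62; A:t6 B:t5

step 4: A=load:t4 B=compute:t3 [load-bound]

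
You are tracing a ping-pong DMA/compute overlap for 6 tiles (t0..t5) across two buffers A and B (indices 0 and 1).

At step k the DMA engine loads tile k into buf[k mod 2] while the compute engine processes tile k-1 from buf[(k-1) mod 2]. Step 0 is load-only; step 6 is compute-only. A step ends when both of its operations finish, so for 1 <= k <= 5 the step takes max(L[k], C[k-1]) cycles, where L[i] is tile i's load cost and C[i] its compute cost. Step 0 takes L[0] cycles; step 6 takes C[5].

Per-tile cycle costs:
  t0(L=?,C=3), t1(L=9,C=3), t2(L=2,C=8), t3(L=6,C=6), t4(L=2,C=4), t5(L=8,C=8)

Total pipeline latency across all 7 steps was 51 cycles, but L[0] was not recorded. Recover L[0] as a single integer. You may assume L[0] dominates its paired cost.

L[0] = 9

step 0 = dur = L[0]=? = L[0]  (unknown; binding)
step 1 = dur = max(L[1]=9, C[0]=3) = 9
step 2 = dur = max(L[2]=2, C[1]=3) = 3
step 3 = dur = max(L[3]=6, C[2]=8) = 8
step 4 = dur = max(L[4]=2, C[3]=6) = 6
step 5 = dur = max(L[5]=8, C[4]=4) = 8
step 6 = dur = C[5]=8 = 8
sum of known step durations = 42
dur[0] = total - known = 51 - 42 = 9
L[0] is the binding max in step 0, so L[0] = dur[0] = 9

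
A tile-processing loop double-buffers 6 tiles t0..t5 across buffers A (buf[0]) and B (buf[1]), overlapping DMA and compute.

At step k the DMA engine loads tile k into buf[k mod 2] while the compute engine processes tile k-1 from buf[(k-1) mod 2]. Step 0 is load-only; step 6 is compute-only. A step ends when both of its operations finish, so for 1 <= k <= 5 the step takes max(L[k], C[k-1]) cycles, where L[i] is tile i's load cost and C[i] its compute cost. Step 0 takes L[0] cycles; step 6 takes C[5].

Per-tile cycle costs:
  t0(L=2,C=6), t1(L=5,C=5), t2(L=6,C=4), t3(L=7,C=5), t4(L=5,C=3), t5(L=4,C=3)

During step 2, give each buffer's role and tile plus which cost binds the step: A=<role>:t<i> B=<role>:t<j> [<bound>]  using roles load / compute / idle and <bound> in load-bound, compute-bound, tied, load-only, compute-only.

step 0: L[0]=2 → dur=2, Σ=2 | A=load:t0 B=idle [load-only]
step 1: L[1]=5 C[0]=6 → dur=6, Σ=8 | A=compute:t0 B=load:t1 [compute-bound]
step 2: L[2]=6 C[1]=5 → dur=6, Σ=14 | A=load:t2 B=compute:t1 [load-bound]
step 3: L[3]=7 C[2]=4 → dur=7, Σ=21 | A=compute:t2 B=load:t3 [load-bound]
step 4: L[4]=5 C[3]=5 → dur=5, Σ=26 | A=load:t4 B=compute:t3 [tied]
step 5: L[5]=4 C[4]=3 → dur=4, Σ=30 | A=compute:t4 B=load:t5 [load-bound]
step 6: C[5]=3 → dur=3, Σ=33 | A=idle B=compute:t5 [compute-only]

step 2: A=load:t2 B=compute:t1 [load-bound]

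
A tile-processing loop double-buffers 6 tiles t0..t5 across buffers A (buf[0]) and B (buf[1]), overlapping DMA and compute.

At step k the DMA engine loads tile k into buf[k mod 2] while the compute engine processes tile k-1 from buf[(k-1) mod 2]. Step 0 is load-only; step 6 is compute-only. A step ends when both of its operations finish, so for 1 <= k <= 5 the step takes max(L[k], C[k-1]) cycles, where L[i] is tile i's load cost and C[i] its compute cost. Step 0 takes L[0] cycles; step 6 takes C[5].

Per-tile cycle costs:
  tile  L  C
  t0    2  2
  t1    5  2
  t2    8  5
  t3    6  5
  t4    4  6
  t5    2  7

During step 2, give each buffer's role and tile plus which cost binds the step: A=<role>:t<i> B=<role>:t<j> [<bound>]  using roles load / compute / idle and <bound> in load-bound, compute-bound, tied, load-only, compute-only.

  0. 2=2c; end=2; A:t0 B:-
  1. max(5,2)=5c; end=7; A:t0 B:t1
  2. max(8,2)=8c; end=15; A:t2 B:t1
  3. max(6,5)=6c; end=21; A:t2 B:t3
  4. max(4,5)=5c; end=26; A:t4 B:t3
  5. max(2,6)=6c; end=32; A:t4 B:t5
  6. 7=7c; end=39; A:t4 B:t5

step 2: A=load:t2 B=compute:t1 [load-bound]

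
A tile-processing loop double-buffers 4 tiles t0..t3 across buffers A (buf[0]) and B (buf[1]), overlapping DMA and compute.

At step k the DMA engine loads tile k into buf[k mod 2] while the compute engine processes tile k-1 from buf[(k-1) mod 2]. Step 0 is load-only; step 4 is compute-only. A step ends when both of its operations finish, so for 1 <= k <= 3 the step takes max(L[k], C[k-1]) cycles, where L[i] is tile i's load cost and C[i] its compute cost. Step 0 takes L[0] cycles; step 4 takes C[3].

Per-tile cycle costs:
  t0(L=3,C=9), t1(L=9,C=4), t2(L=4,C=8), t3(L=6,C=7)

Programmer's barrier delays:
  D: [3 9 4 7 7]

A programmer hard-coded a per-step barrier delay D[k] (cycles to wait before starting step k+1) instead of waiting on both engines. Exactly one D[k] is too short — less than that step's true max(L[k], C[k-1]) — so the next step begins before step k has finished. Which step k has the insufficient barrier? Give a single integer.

[0] required=L[0]=3=3 vs D=3 ok
[1] required=max(L[1]=9,C[0]=9)=9 vs D=9 ok
[2] required=max(L[2]=4,C[1]=4)=4 vs D=4 ok
[3] required=max(L[3]=6,C[2]=8)=8 vs D=7 SHORT
[4] required=C[3]=7=7 vs D=7 ok

hazard at step 3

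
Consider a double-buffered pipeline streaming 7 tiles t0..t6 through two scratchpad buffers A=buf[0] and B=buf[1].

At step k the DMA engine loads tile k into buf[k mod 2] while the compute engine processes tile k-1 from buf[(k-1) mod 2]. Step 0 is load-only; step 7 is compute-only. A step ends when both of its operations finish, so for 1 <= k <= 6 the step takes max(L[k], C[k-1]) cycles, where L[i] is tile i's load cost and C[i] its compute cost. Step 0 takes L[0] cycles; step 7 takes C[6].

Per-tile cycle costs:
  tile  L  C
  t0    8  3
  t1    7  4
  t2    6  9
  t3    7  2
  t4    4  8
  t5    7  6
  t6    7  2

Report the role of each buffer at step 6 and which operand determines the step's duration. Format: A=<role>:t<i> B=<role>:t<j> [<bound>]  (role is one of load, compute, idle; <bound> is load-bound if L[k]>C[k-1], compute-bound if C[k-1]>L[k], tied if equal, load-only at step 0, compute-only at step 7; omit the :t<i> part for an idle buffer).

  0. 8=8c; end=8; A:t0 B:-
  1. max(7,3)=7c; end=15; A:t0 B:t1
  2. max(6,4)=6c; end=21; A:t2 B:t1
  3. max(7,9)=9c; end=30; A:t2 B:t3
  4. max(4,2)=4c; end=34; A:t4 B:t3
  5. max(7,8)=8c; end=42; A:t4 B:t5
  6. max(7,6)=7c; end=49; A:t6 B:t5
  7. 2=2c; end=51; A:t6 B:t5

step 6: A=load:t6 B=compute:t5 [load-bound]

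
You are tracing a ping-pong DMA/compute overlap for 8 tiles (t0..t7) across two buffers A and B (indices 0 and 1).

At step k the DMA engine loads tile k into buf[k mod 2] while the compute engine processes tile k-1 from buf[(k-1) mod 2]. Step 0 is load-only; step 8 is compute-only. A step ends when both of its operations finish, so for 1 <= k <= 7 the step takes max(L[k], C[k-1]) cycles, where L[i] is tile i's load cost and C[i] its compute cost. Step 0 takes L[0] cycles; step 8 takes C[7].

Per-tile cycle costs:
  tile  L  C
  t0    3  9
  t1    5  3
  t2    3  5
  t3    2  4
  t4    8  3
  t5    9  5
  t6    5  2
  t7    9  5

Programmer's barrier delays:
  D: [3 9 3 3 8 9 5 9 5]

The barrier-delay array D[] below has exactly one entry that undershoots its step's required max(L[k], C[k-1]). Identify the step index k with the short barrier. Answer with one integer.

hazard at step 3

[0] required=L[0]=3=3 vs D=3 ok
[1] required=max(L[1]=5,C[0]=9)=9 vs D=9 ok
[2] required=max(L[2]=3,C[1]=3)=3 vs D=3 ok
[3] required=max(L[3]=2,C[2]=5)=5 vs D=3 SHORT
[4] required=max(L[4]=8,C[3]=4)=8 vs D=8 ok
[5] required=max(L[5]=9,C[4]=3)=9 vs D=9 ok
[6] required=max(L[6]=5,C[5]=5)=5 vs D=5 ok
[7] required=max(L[7]=9,C[6]=2)=9 vs D=9 ok
[8] required=C[7]=5=5 vs D=5 ok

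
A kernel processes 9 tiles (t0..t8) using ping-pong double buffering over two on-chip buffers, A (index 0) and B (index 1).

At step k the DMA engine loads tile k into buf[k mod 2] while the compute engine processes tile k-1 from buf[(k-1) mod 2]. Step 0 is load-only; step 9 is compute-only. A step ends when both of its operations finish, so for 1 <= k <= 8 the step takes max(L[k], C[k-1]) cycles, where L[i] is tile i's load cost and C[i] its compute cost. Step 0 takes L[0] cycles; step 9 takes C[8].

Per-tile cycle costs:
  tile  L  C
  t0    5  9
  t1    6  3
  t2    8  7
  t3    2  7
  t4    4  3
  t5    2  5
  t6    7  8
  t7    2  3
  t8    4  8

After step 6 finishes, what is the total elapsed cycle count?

end_cycle[6] = 46

k=0 load=t0/5c comp=- wait=5 total=5
k=1 load=t1/6c comp=t0/9c wait=9 total=14
k=2 load=t2/8c comp=t1/3c wait=8 total=22
k=3 load=t3/2c comp=t2/7c wait=7 total=29
k=4 load=t4/4c comp=t3/7c wait=7 total=36
k=5 load=t5/2c comp=t4/3c wait=3 total=39
k=6 load=t6/7c comp=t5/5c wait=7 total=46
k=7 load=t7/2c comp=t6/8c wait=8 total=54
k=8 load=t8/4c comp=t7/3c wait=4 total=58
k=9 load=- comp=t8/8c wait=8 total=66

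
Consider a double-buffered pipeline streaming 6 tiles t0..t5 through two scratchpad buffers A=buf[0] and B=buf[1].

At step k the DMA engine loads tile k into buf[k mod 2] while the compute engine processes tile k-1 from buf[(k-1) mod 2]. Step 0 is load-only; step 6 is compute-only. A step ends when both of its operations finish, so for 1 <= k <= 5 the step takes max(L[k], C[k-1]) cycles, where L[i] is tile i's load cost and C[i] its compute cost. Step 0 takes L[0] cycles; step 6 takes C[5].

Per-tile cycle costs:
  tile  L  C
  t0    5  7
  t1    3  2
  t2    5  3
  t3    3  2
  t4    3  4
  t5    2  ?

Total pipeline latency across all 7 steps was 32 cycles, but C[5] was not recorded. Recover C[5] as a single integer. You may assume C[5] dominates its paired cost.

C[5] = 5

step 0 | dur = L[0]=5 = 5
step 1 | dur = max(L[1]=3, C[0]=7) = 7
step 2 | dur = max(L[2]=5, C[1]=2) = 5
step 3 | dur = max(L[3]=3, C[2]=3) = 3
step 4 | dur = max(L[4]=3, C[3]=2) = 3
step 5 | dur = max(L[5]=2, C[4]=4) = 4
step 6 | dur = C[5]=? = C[5]  (unknown; binding)
sum of known step durations = 27
dur[6] = total - known = 32 - 27 = 5
C[5] is the binding max in step 6, so C[5] = dur[6] = 5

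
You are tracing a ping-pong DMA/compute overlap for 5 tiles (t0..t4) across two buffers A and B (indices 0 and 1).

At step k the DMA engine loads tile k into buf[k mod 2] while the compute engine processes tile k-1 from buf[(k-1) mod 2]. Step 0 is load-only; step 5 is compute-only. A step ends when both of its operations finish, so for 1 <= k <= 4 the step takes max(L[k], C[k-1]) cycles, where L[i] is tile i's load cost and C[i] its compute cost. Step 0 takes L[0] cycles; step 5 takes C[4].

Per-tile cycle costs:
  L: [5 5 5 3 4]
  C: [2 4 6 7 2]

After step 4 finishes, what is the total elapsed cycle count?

end_cycle[4] = 28

  0. 5=5c; end=5; A:t0 B:-
  1. max(5,2)=5c; end=10; A:t0 B:t1
  2. max(5,4)=5c; end=15; A:t2 B:t1
  3. max(3,6)=6c; end=21; A:t2 B:t3
  4. max(4,7)=7c; end=28; A:t4 B:t3
  5. 2=2c; end=30; A:t4 B:t3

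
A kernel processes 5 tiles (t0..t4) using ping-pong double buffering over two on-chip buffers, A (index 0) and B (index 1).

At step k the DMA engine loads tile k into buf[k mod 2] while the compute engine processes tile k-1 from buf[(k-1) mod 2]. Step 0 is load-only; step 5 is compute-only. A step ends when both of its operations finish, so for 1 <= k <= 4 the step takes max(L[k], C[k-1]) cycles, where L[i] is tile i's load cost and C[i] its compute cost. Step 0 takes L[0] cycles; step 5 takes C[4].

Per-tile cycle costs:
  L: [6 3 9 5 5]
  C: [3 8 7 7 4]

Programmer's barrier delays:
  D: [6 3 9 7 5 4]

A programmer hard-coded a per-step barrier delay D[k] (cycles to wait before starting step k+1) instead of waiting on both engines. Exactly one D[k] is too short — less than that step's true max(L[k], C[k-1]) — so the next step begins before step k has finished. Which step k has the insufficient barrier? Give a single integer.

k=0 barrier L[0]=6→6c, D[0]=6 ok
k=1 barrier max(L[1]=3,C[0]=3)→3c, D[1]=3 ok
k=2 barrier max(L[2]=9,C[1]=8)→9c, D[2]=9 ok
k=3 barrier max(L[3]=5,C[2]=7)→7c, D[3]=7 ok
k=4 barrier max(L[4]=5,C[3]=7)→7c, D[4]=5 SHORT
k=5 barrier C[4]=4→4c, D[5]=4 ok

hazard at step 4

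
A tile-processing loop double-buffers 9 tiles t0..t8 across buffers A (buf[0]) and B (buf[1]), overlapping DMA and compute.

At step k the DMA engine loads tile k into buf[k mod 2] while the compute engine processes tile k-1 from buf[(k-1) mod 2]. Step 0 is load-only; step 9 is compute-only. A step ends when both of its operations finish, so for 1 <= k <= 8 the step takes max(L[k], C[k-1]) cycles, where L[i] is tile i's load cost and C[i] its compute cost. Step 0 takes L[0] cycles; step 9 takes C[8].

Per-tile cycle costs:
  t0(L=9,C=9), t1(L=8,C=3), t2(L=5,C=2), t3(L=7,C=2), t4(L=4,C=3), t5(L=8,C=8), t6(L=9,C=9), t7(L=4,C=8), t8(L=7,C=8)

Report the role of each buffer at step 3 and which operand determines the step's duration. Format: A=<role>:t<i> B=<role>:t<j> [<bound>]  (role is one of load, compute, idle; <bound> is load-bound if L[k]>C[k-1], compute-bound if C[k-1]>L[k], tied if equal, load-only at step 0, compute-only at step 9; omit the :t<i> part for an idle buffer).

k=0 load=t0/9c comp=- wait=9 total=9
k=1 load=t1/8c comp=t0/9c wait=9 total=18
k=2 load=t2/5c comp=t1/3c wait=5 total=23
k=3 load=t3/7c comp=t2/2c wait=7 total=30
k=4 load=t4/4c comp=t3/2c wait=4 total=34
k=5 load=t5/8c comp=t4/3c wait=8 total=42
k=6 load=t6/9c comp=t5/8c wait=9 total=51
k=7 load=t7/4c comp=t6/9c wait=9 total=60
k=8 load=t8/7c comp=t7/8c wait=8 total=68
k=9 load=- comp=t8/8c wait=8 total=76

step 3: A=compute:t2 B=load:t3 [load-bound]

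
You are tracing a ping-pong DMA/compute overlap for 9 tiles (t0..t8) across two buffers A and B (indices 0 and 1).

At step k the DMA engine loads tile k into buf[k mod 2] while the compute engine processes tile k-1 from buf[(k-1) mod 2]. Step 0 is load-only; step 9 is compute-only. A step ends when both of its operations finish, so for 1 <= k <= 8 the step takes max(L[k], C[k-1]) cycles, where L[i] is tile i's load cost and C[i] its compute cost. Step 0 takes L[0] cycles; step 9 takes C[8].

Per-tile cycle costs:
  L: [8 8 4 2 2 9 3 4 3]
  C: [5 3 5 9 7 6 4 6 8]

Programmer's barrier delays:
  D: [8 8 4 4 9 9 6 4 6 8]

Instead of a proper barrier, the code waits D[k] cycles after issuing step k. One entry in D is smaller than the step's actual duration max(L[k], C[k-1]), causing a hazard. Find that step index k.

hazard at step 3

[0] required=L[0]=8=8 vs D=8 ok
[1] required=max(L[1]=8,C[0]=5)=8 vs D=8 ok
[2] required=max(L[2]=4,C[1]=3)=4 vs D=4 ok
[3] required=max(L[3]=2,C[2]=5)=5 vs D=4 SHORT
[4] required=max(L[4]=2,C[3]=9)=9 vs D=9 ok
[5] required=max(L[5]=9,C[4]=7)=9 vs D=9 ok
[6] required=max(L[6]=3,C[5]=6)=6 vs D=6 ok
[7] required=max(L[7]=4,C[6]=4)=4 vs D=4 ok
[8] required=max(L[8]=3,C[7]=6)=6 vs D=6 ok
[9] required=C[8]=8=8 vs D=8 ok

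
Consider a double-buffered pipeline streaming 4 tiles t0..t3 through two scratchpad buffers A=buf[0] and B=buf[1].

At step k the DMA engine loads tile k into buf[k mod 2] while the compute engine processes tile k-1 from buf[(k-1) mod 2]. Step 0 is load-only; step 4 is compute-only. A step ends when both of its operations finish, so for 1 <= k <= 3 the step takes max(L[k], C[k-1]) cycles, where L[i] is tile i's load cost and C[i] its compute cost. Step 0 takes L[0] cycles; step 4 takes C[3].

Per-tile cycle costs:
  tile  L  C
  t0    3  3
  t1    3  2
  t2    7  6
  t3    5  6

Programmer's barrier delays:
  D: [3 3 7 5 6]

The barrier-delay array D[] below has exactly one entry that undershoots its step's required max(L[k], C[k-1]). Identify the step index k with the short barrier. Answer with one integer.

[0] required=L[0]=3=3 vs D=3 ok
[1] required=max(L[1]=3,C[0]=3)=3 vs D=3 ok
[2] required=max(L[2]=7,C[1]=2)=7 vs D=7 ok
[3] required=max(L[3]=5,C[2]=6)=6 vs D=5 SHORT
[4] required=C[3]=6=6 vs D=6 ok

hazard at step 3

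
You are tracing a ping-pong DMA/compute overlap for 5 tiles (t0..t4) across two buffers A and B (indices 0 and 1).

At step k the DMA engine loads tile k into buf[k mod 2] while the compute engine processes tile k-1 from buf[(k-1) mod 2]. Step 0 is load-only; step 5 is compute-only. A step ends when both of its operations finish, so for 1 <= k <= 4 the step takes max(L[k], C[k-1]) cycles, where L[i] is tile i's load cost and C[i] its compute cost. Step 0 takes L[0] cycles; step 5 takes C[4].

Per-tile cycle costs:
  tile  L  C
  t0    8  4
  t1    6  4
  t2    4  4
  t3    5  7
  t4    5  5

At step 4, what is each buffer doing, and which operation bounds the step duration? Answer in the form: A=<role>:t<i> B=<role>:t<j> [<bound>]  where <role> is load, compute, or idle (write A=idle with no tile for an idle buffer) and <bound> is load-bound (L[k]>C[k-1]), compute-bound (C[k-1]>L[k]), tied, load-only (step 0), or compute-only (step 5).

step 0: L[0]=8 → dur=8, Σ=8 | A=load:t0 B=idle [load-only]
step 1: L[1]=6 C[0]=4 → dur=6, Σ=14 | A=compute:t0 B=load:t1 [load-bound]
step 2: L[2]=4 C[1]=4 → dur=4, Σ=18 | A=load:t2 B=compute:t1 [tied]
step 3: L[3]=5 C[2]=4 → dur=5, Σ=23 | A=compute:t2 B=load:t3 [load-bound]
step 4: L[4]=5 C[3]=7 → dur=7, Σ=30 | A=load:t4 B=compute:t3 [compute-bound]
step 5: C[4]=5 → dur=5, Σ=35 | A=compute:t4 B=idle [compute-only]

step 4: A=load:t4 B=compute:t3 [compute-bound]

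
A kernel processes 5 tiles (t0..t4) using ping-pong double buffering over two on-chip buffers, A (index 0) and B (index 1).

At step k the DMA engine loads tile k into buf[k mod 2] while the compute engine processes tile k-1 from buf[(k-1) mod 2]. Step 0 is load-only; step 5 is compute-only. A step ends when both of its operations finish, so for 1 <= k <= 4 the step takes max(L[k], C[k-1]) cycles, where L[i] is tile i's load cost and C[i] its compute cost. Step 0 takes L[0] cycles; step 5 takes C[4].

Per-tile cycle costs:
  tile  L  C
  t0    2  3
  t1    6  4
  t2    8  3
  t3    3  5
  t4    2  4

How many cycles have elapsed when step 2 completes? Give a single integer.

step 0: L[0]=2 → dur=2, Σ=2 | A=load:t0 B=idle [load-only]
step 1: L[1]=6 C[0]=3 → dur=6, Σ=8 | A=compute:t0 B=load:t1 [load-bound]
step 2: L[2]=8 C[1]=4 → dur=8, Σ=16 | A=load:t2 B=compute:t1 [load-bound]
step 3: L[3]=3 C[2]=3 → dur=3, Σ=19 | A=compute:t2 B=load:t3 [tied]
step 4: L[4]=2 C[3]=5 → dur=5, Σ=24 | A=load:t4 B=compute:t3 [compute-bound]
step 5: C[4]=4 → dur=4, Σ=28 | A=compute:t4 B=idle [compute-only]

end_cycle[2] = 16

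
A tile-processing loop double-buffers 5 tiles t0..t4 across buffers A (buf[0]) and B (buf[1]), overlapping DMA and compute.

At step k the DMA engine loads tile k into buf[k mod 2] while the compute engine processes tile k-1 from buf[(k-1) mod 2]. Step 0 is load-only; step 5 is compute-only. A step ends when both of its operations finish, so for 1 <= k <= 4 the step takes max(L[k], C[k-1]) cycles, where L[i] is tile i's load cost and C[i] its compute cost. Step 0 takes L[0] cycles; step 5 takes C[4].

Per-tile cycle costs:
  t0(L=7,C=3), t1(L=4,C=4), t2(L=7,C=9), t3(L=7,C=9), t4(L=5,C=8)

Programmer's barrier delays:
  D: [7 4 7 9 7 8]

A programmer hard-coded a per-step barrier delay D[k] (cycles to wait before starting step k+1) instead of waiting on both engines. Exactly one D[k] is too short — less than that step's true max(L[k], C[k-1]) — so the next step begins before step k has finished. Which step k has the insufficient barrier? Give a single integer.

step 0: need L[0]=7 = 7; D[0]=7 ok
step 1: need max(L[1]=4,C[0]=3) = 4; D[1]=4 ok
step 2: need max(L[2]=7,C[1]=4) = 7; D[2]=7 ok
step 3: need max(L[3]=7,C[2]=9) = 9; D[3]=9 ok
step 4: need max(L[4]=5,C[3]=9) = 9; D[4]=7 SHORT
step 5: need C[4]=8 = 8; D[5]=8 ok

hazard at step 4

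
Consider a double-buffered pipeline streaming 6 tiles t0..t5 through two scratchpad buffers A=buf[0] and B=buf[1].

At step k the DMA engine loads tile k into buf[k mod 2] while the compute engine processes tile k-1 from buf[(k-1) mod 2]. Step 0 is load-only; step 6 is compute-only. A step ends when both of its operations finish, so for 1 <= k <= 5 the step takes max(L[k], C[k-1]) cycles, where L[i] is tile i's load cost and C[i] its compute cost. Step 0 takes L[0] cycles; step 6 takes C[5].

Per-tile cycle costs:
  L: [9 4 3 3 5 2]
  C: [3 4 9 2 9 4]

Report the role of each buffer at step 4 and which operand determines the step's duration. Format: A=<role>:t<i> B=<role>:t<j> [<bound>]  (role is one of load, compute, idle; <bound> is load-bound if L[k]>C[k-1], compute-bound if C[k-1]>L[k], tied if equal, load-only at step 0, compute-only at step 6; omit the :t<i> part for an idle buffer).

  0. 9=9c; end=9; A:t0 B:-
  1. max(4,3)=4c; end=13; A:t0 B:t1
  2. max(3,4)=4c; end=17; A:t2 B:t1
  3. max(3,9)=9c; end=26; A:t2 B:t3
  4. max(5,2)=5c; end=31; A:t4 B:t3
  5. max(2,9)=9c; end=40; A:t4 B:t5
  6. 4=4c; end=44; A:t4 B:t5

step 4: A=load:t4 B=compute:t3 [load-bound]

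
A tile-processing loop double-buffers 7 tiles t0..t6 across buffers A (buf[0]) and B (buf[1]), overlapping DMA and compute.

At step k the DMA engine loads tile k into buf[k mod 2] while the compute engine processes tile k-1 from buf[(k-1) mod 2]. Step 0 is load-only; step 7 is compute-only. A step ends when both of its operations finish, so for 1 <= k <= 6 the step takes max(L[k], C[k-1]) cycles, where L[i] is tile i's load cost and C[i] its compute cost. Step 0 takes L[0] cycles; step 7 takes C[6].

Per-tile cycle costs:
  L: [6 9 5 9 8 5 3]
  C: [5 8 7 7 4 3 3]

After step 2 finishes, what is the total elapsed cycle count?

end_cycle[2] = 23

step 0: L[0]=6 → dur=6, Σ=6 | A=load:t0 B=idle [load-only]
step 1: L[1]=9 C[0]=5 → dur=9, Σ=15 | A=compute:t0 B=load:t1 [load-bound]
step 2: L[2]=5 C[1]=8 → dur=8, Σ=23 | A=load:t2 B=compute:t1 [compute-bound]
step 3: L[3]=9 C[2]=7 → dur=9, Σ=32 | A=compute:t2 B=load:t3 [load-bound]
step 4: L[4]=8 C[3]=7 → dur=8, Σ=40 | A=load:t4 B=compute:t3 [load-bound]
step 5: L[5]=5 C[4]=4 → dur=5, Σ=45 | A=compute:t4 B=load:t5 [load-bound]
step 6: L[6]=3 C[5]=3 → dur=3, Σ=48 | A=load:t6 B=compute:t5 [tied]
step 7: C[6]=3 → dur=3, Σ=51 | A=compute:t6 B=idle [compute-only]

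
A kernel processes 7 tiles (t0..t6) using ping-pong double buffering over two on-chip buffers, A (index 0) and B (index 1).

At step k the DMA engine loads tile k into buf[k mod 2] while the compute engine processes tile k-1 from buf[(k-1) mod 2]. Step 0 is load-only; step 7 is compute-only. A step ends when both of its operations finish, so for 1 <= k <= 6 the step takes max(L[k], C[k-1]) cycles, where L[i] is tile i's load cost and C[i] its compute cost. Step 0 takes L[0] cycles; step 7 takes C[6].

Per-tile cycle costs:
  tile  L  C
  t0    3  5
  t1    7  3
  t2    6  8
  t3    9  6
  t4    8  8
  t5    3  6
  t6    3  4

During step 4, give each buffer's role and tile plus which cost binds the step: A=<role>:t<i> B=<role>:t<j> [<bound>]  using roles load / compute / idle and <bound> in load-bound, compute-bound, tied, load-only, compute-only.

step 4: A=load:t4 B=compute:t3 [load-bound]

  0. 3=3c; end=3; A:t0 B:-
  1. max(7,5)=7c; end=10; A:t0 B:t1
  2. max(6,3)=6c; end=16; A:t2 B:t1
  3. max(9,8)=9c; end=25; A:t2 B:t3
  4. max(8,6)=8c; end=33; A:t4 B:t3
  5. max(3,8)=8c; end=41; A:t4 B:t5
  6. max(3,6)=6c; end=47; A:t6 B:t5
  7. 4=4c; end=51; A:t6 B:t5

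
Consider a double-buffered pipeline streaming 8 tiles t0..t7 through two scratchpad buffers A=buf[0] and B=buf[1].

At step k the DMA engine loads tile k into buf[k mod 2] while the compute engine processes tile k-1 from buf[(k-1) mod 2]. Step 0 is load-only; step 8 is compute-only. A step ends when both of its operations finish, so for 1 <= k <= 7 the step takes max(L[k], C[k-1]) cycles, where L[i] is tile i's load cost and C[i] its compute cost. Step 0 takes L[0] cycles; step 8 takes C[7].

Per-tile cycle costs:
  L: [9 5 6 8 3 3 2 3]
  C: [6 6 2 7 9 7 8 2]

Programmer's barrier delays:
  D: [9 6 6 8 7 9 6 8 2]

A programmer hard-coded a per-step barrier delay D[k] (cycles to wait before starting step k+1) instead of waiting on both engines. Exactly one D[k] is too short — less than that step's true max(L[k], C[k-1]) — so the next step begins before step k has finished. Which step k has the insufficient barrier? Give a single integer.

step 0: need L[0]=9 = 9; D[0]=9 ok
step 1: need max(L[1]=5,C[0]=6) = 6; D[1]=6 ok
step 2: need max(L[2]=6,C[1]=6) = 6; D[2]=6 ok
step 3: need max(L[3]=8,C[2]=2) = 8; D[3]=8 ok
step 4: need max(L[4]=3,C[3]=7) = 7; D[4]=7 ok
step 5: need max(L[5]=3,C[4]=9) = 9; D[5]=9 ok
step 6: need max(L[6]=2,C[5]=7) = 7; D[6]=6 SHORT
step 7: need max(L[7]=3,C[6]=8) = 8; D[7]=8 ok
step 8: need C[7]=2 = 2; D[8]=2 ok

hazard at step 6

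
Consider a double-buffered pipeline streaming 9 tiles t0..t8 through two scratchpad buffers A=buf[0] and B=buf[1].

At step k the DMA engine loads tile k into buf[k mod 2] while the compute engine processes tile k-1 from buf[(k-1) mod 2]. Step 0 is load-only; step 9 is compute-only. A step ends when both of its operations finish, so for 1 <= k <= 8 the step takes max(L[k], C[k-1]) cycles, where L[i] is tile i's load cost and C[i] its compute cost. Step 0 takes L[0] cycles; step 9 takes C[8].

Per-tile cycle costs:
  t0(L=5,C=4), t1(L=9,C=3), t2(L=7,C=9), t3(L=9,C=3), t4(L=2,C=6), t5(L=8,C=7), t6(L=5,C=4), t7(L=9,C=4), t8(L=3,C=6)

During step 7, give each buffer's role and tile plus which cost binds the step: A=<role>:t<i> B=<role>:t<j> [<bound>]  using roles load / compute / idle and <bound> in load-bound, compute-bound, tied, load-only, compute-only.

step 0: L[0]=5 → dur=5, Σ=5 | A=load:t0 B=idle [load-only]
step 1: L[1]=9 C[0]=4 → dur=9, Σ=14 | A=compute:t0 B=load:t1 [load-bound]
step 2: L[2]=7 C[1]=3 → dur=7, Σ=21 | A=load:t2 B=compute:t1 [load-bound]
step 3: L[3]=9 C[2]=9 → dur=9, Σ=30 | A=compute:t2 B=load:t3 [tied]
step 4: L[4]=2 C[3]=3 → dur=3, Σ=33 | A=load:t4 B=compute:t3 [compute-bound]
step 5: L[5]=8 C[4]=6 → dur=8, Σ=41 | A=compute:t4 B=load:t5 [load-bound]
step 6: L[6]=5 C[5]=7 → dur=7, Σ=48 | A=load:t6 B=compute:t5 [compute-bound]
step 7: L[7]=9 C[6]=4 → dur=9, Σ=57 | A=compute:t6 B=load:t7 [load-bound]
step 8: L[8]=3 C[7]=4 → dur=4, Σ=61 | A=load:t8 B=compute:t7 [compute-bound]
step 9: C[8]=6 → dur=6, Σ=67 | A=compute:t8 B=idle [compute-only]

step 7: A=compute:t6 B=load:t7 [load-bound]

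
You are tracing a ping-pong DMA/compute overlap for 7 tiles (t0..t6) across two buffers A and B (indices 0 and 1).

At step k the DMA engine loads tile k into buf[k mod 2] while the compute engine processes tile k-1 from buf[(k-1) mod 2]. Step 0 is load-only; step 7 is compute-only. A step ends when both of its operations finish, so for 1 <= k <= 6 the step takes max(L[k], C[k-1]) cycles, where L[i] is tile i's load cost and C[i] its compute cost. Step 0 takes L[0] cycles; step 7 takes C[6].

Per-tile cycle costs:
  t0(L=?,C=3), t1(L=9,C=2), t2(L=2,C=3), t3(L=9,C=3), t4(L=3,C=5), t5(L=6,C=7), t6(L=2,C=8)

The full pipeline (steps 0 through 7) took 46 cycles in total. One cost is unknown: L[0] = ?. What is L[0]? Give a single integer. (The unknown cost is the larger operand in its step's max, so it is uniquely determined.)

L[0] = 2

step 0: dur = L[0]=? = L[0]  (unknown; binding)
step 1: dur = max(L[1]=9, C[0]=3) = 9
step 2: dur = max(L[2]=2, C[1]=2) = 2
step 3: dur = max(L[3]=9, C[2]=3) = 9
step 4: dur = max(L[4]=3, C[3]=3) = 3
step 5: dur = max(L[5]=6, C[4]=5) = 6
step 6: dur = max(L[6]=2, C[5]=7) = 7
step 7: dur = C[6]=8 = 8
sum of known step durations = 44
dur[0] = total - known = 46 - 44 = 2
L[0] is the binding max in step 0, so L[0] = dur[0] = 2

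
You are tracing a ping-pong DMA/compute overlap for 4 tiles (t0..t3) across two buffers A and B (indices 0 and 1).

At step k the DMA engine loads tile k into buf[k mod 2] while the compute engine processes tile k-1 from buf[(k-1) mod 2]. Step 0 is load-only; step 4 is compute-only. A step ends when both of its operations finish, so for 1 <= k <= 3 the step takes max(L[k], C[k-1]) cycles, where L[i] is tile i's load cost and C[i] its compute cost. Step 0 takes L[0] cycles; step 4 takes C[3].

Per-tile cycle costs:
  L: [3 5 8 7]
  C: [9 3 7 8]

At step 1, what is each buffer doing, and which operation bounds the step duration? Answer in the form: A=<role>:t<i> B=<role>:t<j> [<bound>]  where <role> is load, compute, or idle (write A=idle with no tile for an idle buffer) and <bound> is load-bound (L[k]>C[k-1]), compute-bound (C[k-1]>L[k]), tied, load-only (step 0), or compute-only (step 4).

step 0: L[0]=3 → dur=3, Σ=3 | A=load:t0 B=idle [load-only]
step 1: L[1]=5 C[0]=9 → dur=9, Σ=12 | A=compute:t0 B=load:t1 [compute-bound]
step 2: L[2]=8 C[1]=3 → dur=8, Σ=20 | A=load:t2 B=compute:t1 [load-bound]
step 3: L[3]=7 C[2]=7 → dur=7, Σ=27 | A=compute:t2 B=load:t3 [tied]
step 4: C[3]=8 → dur=8, Σ=35 | A=idle B=compute:t3 [compute-only]

step 1: A=compute:t0 B=load:t1 [compute-bound]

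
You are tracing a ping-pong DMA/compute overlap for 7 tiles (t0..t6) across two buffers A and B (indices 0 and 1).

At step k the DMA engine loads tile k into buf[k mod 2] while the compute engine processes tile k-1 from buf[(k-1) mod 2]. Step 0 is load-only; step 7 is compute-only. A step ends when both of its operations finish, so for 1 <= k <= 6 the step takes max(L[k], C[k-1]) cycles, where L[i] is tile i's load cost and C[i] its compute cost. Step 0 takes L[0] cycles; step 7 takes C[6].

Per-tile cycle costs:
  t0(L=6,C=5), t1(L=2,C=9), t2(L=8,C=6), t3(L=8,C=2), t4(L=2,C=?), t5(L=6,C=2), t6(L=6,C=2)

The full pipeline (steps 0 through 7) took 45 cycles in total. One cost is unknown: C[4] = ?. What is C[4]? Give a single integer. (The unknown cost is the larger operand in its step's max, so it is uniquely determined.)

C[4] = 7

step 0 | dur = L[0]=6 = 6
step 1 | dur = max(L[1]=2, C[0]=5) = 5
step 2 | dur = max(L[2]=8, C[1]=9) = 9
step 3 | dur = max(L[3]=8, C[2]=6) = 8
step 4 | dur = max(L[4]=2, C[3]=2) = 2
step 5 | dur = max(L[5]=6, C[4]=?) = C[4]  (unknown; binding)
step 6 | dur = max(L[6]=6, C[5]=2) = 6
step 7 | dur = C[6]=2 = 2
sum of known step durations = 38
dur[5] = total - known = 45 - 38 = 7
C[4] is the binding max in step 5, so C[4] = dur[5] = 7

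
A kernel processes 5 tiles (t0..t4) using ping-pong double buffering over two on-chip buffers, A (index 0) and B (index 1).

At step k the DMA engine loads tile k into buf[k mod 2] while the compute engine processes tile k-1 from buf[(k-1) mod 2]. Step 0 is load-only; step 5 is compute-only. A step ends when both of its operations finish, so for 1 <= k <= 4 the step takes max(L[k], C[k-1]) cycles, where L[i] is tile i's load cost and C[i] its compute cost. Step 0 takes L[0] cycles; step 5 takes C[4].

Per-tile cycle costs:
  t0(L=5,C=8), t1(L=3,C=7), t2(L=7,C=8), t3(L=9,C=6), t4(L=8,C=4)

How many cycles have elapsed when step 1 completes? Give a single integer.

[0] DMA t0→A (5c) ∥ CU idle ⇒ 5c, clock 5
[1] DMA t1→B (3c) ∥ CU A:t0 (8c) ⇒ 8c, clock 13
[2] DMA t2→A (7c) ∥ CU B:t1 (7c) ⇒ 7c, clock 20
[3] DMA t3→B (9c) ∥ CU A:t2 (8c) ⇒ 9c, clock 29
[4] DMA t4→A (8c) ∥ CU B:t3 (6c) ⇒ 8c, clock 37
[5] DMA idle ∥ CU A:t4 (4c) ⇒ 4c, clock 41

end_cycle[1] = 13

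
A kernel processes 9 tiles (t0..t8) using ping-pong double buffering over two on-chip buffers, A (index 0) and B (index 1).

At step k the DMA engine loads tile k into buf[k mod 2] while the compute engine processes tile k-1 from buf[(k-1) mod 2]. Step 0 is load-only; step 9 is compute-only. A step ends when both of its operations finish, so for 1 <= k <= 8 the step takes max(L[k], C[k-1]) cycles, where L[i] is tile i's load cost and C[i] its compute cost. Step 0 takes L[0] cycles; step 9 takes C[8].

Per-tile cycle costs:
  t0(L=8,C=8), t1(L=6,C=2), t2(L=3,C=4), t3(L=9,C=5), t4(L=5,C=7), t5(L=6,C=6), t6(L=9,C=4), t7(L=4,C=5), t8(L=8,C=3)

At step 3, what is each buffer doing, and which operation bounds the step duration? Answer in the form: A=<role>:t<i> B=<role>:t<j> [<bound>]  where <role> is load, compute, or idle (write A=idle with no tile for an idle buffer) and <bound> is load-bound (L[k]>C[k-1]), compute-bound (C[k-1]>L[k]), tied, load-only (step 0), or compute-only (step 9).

k=0 load=t0/8c comp=- wait=8 total=8
k=1 load=t1/6c comp=t0/8c wait=8 total=16
k=2 load=t2/3c comp=t1/2c wait=3 total=19
k=3 load=t3/9c comp=t2/4c wait=9 total=28
k=4 load=t4/5c comp=t3/5c wait=5 total=33
k=5 load=t5/6c comp=t4/7c wait=7 total=40
k=6 load=t6/9c comp=t5/6c wait=9 total=49
k=7 load=t7/4c comp=t6/4c wait=4 total=53
k=8 load=t8/8c comp=t7/5c wait=8 total=61
k=9 load=- comp=t8/3c wait=3 total=64

step 3: A=compute:t2 B=load:t3 [load-bound]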